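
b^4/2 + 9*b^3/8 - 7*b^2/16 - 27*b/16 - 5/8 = (b/2 + 1)*(b - 5/4)*(b + 1/2)*(b + 1)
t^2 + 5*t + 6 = (t + 2)*(t + 3)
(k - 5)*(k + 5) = k^2 - 25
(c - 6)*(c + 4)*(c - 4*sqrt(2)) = c^3 - 4*sqrt(2)*c^2 - 2*c^2 - 24*c + 8*sqrt(2)*c + 96*sqrt(2)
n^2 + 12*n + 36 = (n + 6)^2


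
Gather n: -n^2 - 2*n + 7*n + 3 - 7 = -n^2 + 5*n - 4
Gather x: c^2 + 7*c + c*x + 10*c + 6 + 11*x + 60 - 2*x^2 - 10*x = c^2 + 17*c - 2*x^2 + x*(c + 1) + 66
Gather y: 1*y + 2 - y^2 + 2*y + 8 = -y^2 + 3*y + 10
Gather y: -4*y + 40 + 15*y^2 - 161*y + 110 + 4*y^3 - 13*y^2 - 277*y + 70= 4*y^3 + 2*y^2 - 442*y + 220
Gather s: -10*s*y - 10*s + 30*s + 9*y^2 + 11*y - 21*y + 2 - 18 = s*(20 - 10*y) + 9*y^2 - 10*y - 16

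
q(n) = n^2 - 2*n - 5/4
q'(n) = 2*n - 2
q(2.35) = -0.43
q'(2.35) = 2.70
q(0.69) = -2.15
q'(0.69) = -0.62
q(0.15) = -1.53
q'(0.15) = -1.70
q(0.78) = -2.20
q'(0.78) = -0.44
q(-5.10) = 34.96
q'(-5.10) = -12.20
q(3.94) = 6.39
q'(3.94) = 5.88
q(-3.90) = 21.76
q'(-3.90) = -9.80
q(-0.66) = 0.51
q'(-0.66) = -3.32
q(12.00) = 118.75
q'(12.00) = 22.00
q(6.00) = 22.75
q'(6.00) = 10.00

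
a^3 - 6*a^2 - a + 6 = (a - 6)*(a - 1)*(a + 1)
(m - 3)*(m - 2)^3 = m^4 - 9*m^3 + 30*m^2 - 44*m + 24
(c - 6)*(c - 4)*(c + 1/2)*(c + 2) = c^4 - 15*c^3/2 + 50*c + 24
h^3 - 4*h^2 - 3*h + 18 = (h - 3)^2*(h + 2)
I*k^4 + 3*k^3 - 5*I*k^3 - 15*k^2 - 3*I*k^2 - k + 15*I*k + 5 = (k - 5)*(k - I)^2*(I*k + 1)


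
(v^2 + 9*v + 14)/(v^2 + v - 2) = (v + 7)/(v - 1)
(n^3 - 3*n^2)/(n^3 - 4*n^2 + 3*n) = n/(n - 1)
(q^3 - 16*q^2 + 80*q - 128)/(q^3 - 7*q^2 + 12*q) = (q^2 - 12*q + 32)/(q*(q - 3))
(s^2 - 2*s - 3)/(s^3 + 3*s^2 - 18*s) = (s + 1)/(s*(s + 6))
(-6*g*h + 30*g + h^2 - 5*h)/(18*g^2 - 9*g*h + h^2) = (5 - h)/(3*g - h)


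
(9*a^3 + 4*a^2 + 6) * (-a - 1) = -9*a^4 - 13*a^3 - 4*a^2 - 6*a - 6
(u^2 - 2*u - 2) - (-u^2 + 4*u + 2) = 2*u^2 - 6*u - 4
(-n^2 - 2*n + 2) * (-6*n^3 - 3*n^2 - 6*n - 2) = 6*n^5 + 15*n^4 + 8*n^2 - 8*n - 4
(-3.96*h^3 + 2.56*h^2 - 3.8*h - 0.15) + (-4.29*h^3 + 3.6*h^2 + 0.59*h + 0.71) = -8.25*h^3 + 6.16*h^2 - 3.21*h + 0.56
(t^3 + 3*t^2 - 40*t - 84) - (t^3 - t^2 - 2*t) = 4*t^2 - 38*t - 84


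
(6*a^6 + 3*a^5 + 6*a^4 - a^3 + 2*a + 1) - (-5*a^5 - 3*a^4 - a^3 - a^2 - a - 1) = 6*a^6 + 8*a^5 + 9*a^4 + a^2 + 3*a + 2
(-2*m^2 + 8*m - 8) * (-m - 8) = 2*m^3 + 8*m^2 - 56*m + 64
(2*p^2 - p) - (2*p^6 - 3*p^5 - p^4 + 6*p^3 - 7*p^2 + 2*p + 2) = -2*p^6 + 3*p^5 + p^4 - 6*p^3 + 9*p^2 - 3*p - 2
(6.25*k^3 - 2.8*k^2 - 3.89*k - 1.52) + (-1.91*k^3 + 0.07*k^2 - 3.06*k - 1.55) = 4.34*k^3 - 2.73*k^2 - 6.95*k - 3.07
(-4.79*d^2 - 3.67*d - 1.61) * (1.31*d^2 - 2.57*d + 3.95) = -6.2749*d^4 + 7.5026*d^3 - 11.5977*d^2 - 10.3588*d - 6.3595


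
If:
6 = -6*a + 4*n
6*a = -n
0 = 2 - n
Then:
No Solution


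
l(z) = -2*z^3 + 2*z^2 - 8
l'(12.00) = -816.00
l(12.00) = -3176.00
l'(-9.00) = -522.00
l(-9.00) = 1612.00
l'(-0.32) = -1.89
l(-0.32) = -7.73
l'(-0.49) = -3.40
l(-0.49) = -7.28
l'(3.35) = -53.94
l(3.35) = -60.75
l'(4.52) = -104.50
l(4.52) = -151.83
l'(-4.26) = -125.93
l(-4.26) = 182.91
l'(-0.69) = -5.62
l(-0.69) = -6.39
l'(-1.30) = -15.34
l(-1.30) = -0.23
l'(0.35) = 0.66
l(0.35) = -7.84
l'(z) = -6*z^2 + 4*z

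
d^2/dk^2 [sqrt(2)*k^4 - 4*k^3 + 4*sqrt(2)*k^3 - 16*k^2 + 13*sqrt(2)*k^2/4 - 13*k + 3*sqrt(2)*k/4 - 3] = 12*sqrt(2)*k^2 - 24*k + 24*sqrt(2)*k - 32 + 13*sqrt(2)/2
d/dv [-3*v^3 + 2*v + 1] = 2 - 9*v^2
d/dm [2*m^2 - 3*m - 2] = 4*m - 3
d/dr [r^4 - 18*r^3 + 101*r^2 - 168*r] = 4*r^3 - 54*r^2 + 202*r - 168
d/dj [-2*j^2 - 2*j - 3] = -4*j - 2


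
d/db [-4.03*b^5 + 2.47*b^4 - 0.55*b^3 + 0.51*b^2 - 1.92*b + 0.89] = -20.15*b^4 + 9.88*b^3 - 1.65*b^2 + 1.02*b - 1.92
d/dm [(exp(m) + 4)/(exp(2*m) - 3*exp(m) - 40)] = (-(exp(m) + 4)*(2*exp(m) - 3) + exp(2*m) - 3*exp(m) - 40)*exp(m)/(-exp(2*m) + 3*exp(m) + 40)^2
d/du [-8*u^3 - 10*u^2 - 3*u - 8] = -24*u^2 - 20*u - 3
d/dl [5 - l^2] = -2*l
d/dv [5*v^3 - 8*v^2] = v*(15*v - 16)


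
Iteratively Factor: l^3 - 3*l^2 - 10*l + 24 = (l - 2)*(l^2 - l - 12) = (l - 2)*(l + 3)*(l - 4)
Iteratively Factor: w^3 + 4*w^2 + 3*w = (w)*(w^2 + 4*w + 3) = w*(w + 1)*(w + 3)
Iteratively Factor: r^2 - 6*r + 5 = (r - 5)*(r - 1)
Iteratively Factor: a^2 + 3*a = (a)*(a + 3)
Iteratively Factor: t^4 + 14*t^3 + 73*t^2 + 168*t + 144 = (t + 3)*(t^3 + 11*t^2 + 40*t + 48) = (t + 3)*(t + 4)*(t^2 + 7*t + 12) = (t + 3)*(t + 4)^2*(t + 3)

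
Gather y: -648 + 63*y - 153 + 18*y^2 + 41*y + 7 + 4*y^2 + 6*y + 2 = 22*y^2 + 110*y - 792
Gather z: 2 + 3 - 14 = -9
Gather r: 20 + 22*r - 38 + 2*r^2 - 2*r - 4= 2*r^2 + 20*r - 22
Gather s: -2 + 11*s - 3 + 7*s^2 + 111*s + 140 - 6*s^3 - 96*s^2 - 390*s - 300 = -6*s^3 - 89*s^2 - 268*s - 165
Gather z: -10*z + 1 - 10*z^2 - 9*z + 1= -10*z^2 - 19*z + 2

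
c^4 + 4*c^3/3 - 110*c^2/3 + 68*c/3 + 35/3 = (c - 5)*(c - 1)*(c + 1/3)*(c + 7)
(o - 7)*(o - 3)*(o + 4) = o^3 - 6*o^2 - 19*o + 84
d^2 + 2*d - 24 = (d - 4)*(d + 6)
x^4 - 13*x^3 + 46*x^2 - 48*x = x*(x - 8)*(x - 3)*(x - 2)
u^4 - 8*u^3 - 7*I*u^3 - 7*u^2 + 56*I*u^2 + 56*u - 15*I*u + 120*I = (u - 8)*(u - 5*I)*(u - 3*I)*(u + I)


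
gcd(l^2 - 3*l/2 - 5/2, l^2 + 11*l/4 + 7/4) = l + 1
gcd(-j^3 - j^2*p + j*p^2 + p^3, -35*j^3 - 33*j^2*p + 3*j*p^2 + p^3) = j + p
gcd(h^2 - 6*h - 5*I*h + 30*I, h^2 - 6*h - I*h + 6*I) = h - 6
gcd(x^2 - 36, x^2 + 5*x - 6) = x + 6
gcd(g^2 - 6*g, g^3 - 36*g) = g^2 - 6*g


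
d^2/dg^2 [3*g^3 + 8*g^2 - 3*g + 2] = 18*g + 16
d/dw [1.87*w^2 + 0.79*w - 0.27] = 3.74*w + 0.79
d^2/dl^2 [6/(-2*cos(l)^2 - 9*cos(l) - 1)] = 6*(16*sin(l)^4 - 81*sin(l)^2 - 153*cos(l)/2 + 27*cos(3*l)/2 - 93)/(-2*sin(l)^2 + 9*cos(l) + 3)^3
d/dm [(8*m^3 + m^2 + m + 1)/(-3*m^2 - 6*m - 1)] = (-24*m^4 - 96*m^3 - 27*m^2 + 4*m + 5)/(9*m^4 + 36*m^3 + 42*m^2 + 12*m + 1)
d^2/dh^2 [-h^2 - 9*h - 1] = -2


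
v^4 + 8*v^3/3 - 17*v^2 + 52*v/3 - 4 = (v - 2)*(v - 1)*(v - 1/3)*(v + 6)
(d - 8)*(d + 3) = d^2 - 5*d - 24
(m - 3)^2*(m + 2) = m^3 - 4*m^2 - 3*m + 18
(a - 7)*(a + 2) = a^2 - 5*a - 14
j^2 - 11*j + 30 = (j - 6)*(j - 5)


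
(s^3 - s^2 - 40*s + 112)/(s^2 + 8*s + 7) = (s^2 - 8*s + 16)/(s + 1)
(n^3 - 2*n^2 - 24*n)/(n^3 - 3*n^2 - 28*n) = (n - 6)/(n - 7)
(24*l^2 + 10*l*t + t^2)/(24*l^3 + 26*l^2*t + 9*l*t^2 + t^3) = (6*l + t)/(6*l^2 + 5*l*t + t^2)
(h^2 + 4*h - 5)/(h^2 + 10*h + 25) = (h - 1)/(h + 5)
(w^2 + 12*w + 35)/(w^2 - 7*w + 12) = (w^2 + 12*w + 35)/(w^2 - 7*w + 12)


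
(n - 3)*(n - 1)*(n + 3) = n^3 - n^2 - 9*n + 9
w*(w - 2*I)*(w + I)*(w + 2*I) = w^4 + I*w^3 + 4*w^2 + 4*I*w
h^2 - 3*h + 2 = (h - 2)*(h - 1)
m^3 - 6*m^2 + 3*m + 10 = (m - 5)*(m - 2)*(m + 1)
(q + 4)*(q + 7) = q^2 + 11*q + 28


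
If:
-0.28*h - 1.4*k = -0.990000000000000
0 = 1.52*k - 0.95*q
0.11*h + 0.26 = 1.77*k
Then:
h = 2.14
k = 0.28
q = 0.45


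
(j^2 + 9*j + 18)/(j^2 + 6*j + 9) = (j + 6)/(j + 3)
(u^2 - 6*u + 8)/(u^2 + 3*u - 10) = (u - 4)/(u + 5)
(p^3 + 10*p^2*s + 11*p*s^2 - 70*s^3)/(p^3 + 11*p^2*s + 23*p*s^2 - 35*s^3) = (p - 2*s)/(p - s)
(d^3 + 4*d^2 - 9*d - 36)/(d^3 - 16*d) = (d^2 - 9)/(d*(d - 4))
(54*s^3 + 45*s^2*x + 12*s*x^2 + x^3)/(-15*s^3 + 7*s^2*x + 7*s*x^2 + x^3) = (18*s^2 + 9*s*x + x^2)/(-5*s^2 + 4*s*x + x^2)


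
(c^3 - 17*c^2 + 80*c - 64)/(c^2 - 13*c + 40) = (c^2 - 9*c + 8)/(c - 5)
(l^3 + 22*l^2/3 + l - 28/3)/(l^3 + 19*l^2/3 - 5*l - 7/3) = (3*l + 4)/(3*l + 1)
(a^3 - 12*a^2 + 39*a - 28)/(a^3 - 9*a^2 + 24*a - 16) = (a - 7)/(a - 4)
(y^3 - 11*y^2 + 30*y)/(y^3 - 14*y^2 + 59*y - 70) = y*(y - 6)/(y^2 - 9*y + 14)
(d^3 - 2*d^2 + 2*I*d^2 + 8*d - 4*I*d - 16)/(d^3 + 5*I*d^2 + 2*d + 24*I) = (d - 2)/(d + 3*I)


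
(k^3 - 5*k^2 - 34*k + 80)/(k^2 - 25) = (k^2 - 10*k + 16)/(k - 5)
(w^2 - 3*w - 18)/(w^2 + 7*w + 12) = (w - 6)/(w + 4)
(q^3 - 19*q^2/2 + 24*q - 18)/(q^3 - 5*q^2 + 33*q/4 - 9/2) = 2*(q - 6)/(2*q - 3)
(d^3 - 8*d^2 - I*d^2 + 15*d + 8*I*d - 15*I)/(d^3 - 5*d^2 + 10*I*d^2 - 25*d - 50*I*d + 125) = (d^2 - d*(3 + I) + 3*I)/(d^2 + 10*I*d - 25)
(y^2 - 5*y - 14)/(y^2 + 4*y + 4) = (y - 7)/(y + 2)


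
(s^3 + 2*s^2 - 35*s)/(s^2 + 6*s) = (s^2 + 2*s - 35)/(s + 6)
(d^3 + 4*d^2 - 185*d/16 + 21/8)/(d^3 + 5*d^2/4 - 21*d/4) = (4*d^2 + 23*d - 6)/(4*d*(d + 3))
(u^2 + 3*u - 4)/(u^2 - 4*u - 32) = (u - 1)/(u - 8)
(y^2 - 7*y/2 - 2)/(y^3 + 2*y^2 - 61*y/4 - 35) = 2*(2*y + 1)/(4*y^2 + 24*y + 35)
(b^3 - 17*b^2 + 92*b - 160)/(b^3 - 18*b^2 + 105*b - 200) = (b - 4)/(b - 5)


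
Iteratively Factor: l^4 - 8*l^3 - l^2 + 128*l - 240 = (l + 4)*(l^3 - 12*l^2 + 47*l - 60) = (l - 4)*(l + 4)*(l^2 - 8*l + 15) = (l - 4)*(l - 3)*(l + 4)*(l - 5)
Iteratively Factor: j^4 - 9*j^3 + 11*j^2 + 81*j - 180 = (j + 3)*(j^3 - 12*j^2 + 47*j - 60) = (j - 5)*(j + 3)*(j^2 - 7*j + 12) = (j - 5)*(j - 3)*(j + 3)*(j - 4)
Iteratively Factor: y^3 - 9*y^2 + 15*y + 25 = (y + 1)*(y^2 - 10*y + 25) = (y - 5)*(y + 1)*(y - 5)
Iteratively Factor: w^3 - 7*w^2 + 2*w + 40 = (w - 5)*(w^2 - 2*w - 8) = (w - 5)*(w + 2)*(w - 4)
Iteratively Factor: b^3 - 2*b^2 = (b)*(b^2 - 2*b) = b*(b - 2)*(b)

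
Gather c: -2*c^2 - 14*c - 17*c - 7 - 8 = -2*c^2 - 31*c - 15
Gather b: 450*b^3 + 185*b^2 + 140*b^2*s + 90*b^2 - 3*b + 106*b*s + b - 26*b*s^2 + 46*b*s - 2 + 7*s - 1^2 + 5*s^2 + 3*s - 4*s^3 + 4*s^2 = 450*b^3 + b^2*(140*s + 275) + b*(-26*s^2 + 152*s - 2) - 4*s^3 + 9*s^2 + 10*s - 3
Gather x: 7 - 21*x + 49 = 56 - 21*x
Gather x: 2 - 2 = 0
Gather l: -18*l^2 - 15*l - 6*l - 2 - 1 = -18*l^2 - 21*l - 3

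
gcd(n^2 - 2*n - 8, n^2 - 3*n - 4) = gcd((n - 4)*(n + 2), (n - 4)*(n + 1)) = n - 4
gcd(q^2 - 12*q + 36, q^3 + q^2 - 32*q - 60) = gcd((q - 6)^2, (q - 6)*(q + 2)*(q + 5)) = q - 6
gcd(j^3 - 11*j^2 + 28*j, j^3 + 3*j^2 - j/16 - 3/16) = 1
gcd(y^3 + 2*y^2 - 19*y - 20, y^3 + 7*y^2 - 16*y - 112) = y - 4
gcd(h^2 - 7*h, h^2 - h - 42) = h - 7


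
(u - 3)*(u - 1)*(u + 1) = u^3 - 3*u^2 - u + 3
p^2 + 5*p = p*(p + 5)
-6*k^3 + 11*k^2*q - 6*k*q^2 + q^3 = (-3*k + q)*(-2*k + q)*(-k + q)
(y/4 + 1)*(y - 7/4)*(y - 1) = y^3/4 + 5*y^2/16 - 37*y/16 + 7/4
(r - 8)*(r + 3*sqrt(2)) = r^2 - 8*r + 3*sqrt(2)*r - 24*sqrt(2)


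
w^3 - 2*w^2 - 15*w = w*(w - 5)*(w + 3)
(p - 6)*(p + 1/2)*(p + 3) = p^3 - 5*p^2/2 - 39*p/2 - 9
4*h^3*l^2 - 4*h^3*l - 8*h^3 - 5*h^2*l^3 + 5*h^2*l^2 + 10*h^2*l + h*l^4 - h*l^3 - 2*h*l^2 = (-4*h + l)*(-h + l)*(l - 2)*(h*l + h)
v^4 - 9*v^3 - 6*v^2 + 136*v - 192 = (v - 8)*(v - 3)*(v - 2)*(v + 4)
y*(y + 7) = y^2 + 7*y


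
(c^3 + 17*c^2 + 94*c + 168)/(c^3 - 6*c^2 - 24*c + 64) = (c^2 + 13*c + 42)/(c^2 - 10*c + 16)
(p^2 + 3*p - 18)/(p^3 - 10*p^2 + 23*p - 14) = (p^2 + 3*p - 18)/(p^3 - 10*p^2 + 23*p - 14)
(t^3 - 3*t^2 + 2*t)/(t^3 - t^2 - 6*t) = (-t^2 + 3*t - 2)/(-t^2 + t + 6)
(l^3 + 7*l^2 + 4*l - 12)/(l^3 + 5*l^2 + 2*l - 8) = (l + 6)/(l + 4)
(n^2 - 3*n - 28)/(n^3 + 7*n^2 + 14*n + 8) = (n - 7)/(n^2 + 3*n + 2)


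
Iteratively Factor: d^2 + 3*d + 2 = (d + 2)*(d + 1)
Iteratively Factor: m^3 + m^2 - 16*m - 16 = (m - 4)*(m^2 + 5*m + 4) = (m - 4)*(m + 1)*(m + 4)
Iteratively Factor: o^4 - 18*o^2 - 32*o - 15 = (o + 1)*(o^3 - o^2 - 17*o - 15) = (o + 1)*(o + 3)*(o^2 - 4*o - 5) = (o - 5)*(o + 1)*(o + 3)*(o + 1)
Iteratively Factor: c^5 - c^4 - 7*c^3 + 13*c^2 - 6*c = (c + 3)*(c^4 - 4*c^3 + 5*c^2 - 2*c) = (c - 1)*(c + 3)*(c^3 - 3*c^2 + 2*c) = (c - 1)^2*(c + 3)*(c^2 - 2*c) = (c - 2)*(c - 1)^2*(c + 3)*(c)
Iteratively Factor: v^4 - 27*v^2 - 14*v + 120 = (v + 4)*(v^3 - 4*v^2 - 11*v + 30) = (v - 5)*(v + 4)*(v^2 + v - 6) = (v - 5)*(v - 2)*(v + 4)*(v + 3)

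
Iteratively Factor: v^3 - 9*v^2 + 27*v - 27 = (v - 3)*(v^2 - 6*v + 9) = (v - 3)^2*(v - 3)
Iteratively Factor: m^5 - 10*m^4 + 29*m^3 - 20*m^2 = (m - 4)*(m^4 - 6*m^3 + 5*m^2) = (m - 4)*(m - 1)*(m^3 - 5*m^2) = (m - 5)*(m - 4)*(m - 1)*(m^2) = m*(m - 5)*(m - 4)*(m - 1)*(m)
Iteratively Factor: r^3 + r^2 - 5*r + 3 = (r - 1)*(r^2 + 2*r - 3) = (r - 1)^2*(r + 3)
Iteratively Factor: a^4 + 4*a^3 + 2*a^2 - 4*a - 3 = (a + 1)*(a^3 + 3*a^2 - a - 3) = (a - 1)*(a + 1)*(a^2 + 4*a + 3) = (a - 1)*(a + 1)^2*(a + 3)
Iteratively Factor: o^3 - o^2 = (o - 1)*(o^2) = o*(o - 1)*(o)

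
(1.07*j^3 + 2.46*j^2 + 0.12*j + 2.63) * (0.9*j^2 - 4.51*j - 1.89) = 0.963*j^5 - 2.6117*j^4 - 13.0089*j^3 - 2.8236*j^2 - 12.0881*j - 4.9707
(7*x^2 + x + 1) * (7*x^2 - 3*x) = 49*x^4 - 14*x^3 + 4*x^2 - 3*x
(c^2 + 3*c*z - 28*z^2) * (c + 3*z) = c^3 + 6*c^2*z - 19*c*z^2 - 84*z^3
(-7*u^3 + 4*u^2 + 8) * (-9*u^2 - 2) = 63*u^5 - 36*u^4 + 14*u^3 - 80*u^2 - 16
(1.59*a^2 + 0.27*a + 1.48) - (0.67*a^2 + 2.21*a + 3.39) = 0.92*a^2 - 1.94*a - 1.91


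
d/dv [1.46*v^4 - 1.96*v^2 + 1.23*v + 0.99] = 5.84*v^3 - 3.92*v + 1.23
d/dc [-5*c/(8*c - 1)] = 5/(8*c - 1)^2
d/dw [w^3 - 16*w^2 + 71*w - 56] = 3*w^2 - 32*w + 71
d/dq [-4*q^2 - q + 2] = -8*q - 1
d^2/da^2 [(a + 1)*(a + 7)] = 2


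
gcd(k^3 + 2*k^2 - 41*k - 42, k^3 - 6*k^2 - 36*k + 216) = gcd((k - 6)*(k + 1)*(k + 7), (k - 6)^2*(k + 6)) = k - 6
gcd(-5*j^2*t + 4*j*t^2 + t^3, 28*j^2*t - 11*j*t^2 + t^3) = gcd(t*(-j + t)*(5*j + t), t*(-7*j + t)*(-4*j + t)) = t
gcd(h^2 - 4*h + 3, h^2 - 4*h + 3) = h^2 - 4*h + 3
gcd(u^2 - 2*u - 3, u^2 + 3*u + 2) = u + 1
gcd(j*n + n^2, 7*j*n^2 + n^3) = n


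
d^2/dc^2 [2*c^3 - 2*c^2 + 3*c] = 12*c - 4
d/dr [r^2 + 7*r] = 2*r + 7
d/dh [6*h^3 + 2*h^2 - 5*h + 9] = 18*h^2 + 4*h - 5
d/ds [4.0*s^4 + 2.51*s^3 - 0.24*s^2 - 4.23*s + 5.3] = 16.0*s^3 + 7.53*s^2 - 0.48*s - 4.23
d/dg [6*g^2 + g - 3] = 12*g + 1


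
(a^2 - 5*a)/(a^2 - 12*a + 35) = a/(a - 7)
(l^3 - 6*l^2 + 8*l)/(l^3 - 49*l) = (l^2 - 6*l + 8)/(l^2 - 49)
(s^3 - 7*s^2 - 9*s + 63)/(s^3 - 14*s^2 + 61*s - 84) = (s + 3)/(s - 4)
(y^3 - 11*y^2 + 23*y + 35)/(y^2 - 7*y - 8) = (y^2 - 12*y + 35)/(y - 8)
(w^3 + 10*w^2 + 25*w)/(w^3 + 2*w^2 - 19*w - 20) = w*(w + 5)/(w^2 - 3*w - 4)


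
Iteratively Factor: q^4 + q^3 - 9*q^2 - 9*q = (q + 1)*(q^3 - 9*q) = (q + 1)*(q + 3)*(q^2 - 3*q) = q*(q + 1)*(q + 3)*(q - 3)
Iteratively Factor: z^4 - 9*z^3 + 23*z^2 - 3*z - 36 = (z + 1)*(z^3 - 10*z^2 + 33*z - 36) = (z - 3)*(z + 1)*(z^2 - 7*z + 12) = (z - 4)*(z - 3)*(z + 1)*(z - 3)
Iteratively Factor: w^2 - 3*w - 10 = (w - 5)*(w + 2)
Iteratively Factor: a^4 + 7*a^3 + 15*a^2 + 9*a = (a + 3)*(a^3 + 4*a^2 + 3*a) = (a + 1)*(a + 3)*(a^2 + 3*a) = (a + 1)*(a + 3)^2*(a)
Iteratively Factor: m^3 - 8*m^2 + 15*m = (m)*(m^2 - 8*m + 15) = m*(m - 5)*(m - 3)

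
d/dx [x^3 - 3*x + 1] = 3*x^2 - 3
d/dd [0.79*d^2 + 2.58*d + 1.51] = 1.58*d + 2.58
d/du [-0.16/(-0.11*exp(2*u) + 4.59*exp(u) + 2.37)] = (0.7344 - 0.0352*exp(u))*exp(u)/(-0.11*exp(2*u) + 4.59*exp(u) + 2.37)^2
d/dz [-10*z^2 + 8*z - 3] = 8 - 20*z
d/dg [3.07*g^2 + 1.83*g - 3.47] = 6.14*g + 1.83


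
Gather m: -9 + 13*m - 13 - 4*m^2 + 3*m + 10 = -4*m^2 + 16*m - 12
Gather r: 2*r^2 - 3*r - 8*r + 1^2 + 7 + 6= 2*r^2 - 11*r + 14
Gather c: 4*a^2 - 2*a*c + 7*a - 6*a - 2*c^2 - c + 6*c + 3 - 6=4*a^2 + a - 2*c^2 + c*(5 - 2*a) - 3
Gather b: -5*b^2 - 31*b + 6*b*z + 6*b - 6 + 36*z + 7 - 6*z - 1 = -5*b^2 + b*(6*z - 25) + 30*z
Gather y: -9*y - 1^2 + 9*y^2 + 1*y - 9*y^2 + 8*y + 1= 0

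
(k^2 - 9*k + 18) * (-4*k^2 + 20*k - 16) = -4*k^4 + 56*k^3 - 268*k^2 + 504*k - 288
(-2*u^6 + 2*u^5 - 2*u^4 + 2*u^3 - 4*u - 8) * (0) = 0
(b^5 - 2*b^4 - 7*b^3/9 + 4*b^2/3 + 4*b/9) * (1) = b^5 - 2*b^4 - 7*b^3/9 + 4*b^2/3 + 4*b/9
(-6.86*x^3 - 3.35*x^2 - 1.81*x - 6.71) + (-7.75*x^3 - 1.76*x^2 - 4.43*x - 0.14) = -14.61*x^3 - 5.11*x^2 - 6.24*x - 6.85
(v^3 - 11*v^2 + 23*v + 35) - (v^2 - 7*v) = v^3 - 12*v^2 + 30*v + 35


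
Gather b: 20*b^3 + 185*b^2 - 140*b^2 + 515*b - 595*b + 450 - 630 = 20*b^3 + 45*b^2 - 80*b - 180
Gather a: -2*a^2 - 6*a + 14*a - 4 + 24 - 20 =-2*a^2 + 8*a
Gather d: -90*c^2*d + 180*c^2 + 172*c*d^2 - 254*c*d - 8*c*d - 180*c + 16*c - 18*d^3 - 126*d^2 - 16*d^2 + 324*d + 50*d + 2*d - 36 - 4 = 180*c^2 - 164*c - 18*d^3 + d^2*(172*c - 142) + d*(-90*c^2 - 262*c + 376) - 40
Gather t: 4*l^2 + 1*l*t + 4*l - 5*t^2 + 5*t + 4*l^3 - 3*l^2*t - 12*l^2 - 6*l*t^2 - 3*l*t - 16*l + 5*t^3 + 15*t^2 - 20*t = 4*l^3 - 8*l^2 - 12*l + 5*t^3 + t^2*(10 - 6*l) + t*(-3*l^2 - 2*l - 15)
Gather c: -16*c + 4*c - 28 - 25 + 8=-12*c - 45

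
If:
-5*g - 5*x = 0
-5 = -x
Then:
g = -5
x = 5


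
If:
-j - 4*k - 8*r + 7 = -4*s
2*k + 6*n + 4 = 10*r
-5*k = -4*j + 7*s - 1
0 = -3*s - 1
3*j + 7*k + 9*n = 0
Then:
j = 275/201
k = 118/67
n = -367/201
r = -23/67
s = -1/3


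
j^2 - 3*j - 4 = (j - 4)*(j + 1)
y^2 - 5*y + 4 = (y - 4)*(y - 1)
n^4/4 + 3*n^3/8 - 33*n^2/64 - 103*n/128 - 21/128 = (n/4 + 1/4)*(n - 3/2)*(n + 1/4)*(n + 7/4)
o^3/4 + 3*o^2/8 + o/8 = o*(o/4 + 1/4)*(o + 1/2)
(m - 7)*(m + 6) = m^2 - m - 42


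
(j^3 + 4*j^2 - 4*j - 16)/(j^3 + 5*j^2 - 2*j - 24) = (j + 2)/(j + 3)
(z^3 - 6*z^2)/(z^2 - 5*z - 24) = z^2*(6 - z)/(-z^2 + 5*z + 24)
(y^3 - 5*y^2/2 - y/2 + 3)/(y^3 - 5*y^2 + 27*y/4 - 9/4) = 2*(y^2 - y - 2)/(2*y^2 - 7*y + 3)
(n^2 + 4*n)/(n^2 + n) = (n + 4)/(n + 1)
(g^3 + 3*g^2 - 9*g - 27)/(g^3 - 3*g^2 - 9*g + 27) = (g + 3)/(g - 3)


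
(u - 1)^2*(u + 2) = u^3 - 3*u + 2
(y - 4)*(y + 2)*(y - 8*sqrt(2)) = y^3 - 8*sqrt(2)*y^2 - 2*y^2 - 8*y + 16*sqrt(2)*y + 64*sqrt(2)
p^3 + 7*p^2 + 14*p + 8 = (p + 1)*(p + 2)*(p + 4)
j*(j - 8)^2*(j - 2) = j^4 - 18*j^3 + 96*j^2 - 128*j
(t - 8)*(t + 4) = t^2 - 4*t - 32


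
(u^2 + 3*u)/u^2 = (u + 3)/u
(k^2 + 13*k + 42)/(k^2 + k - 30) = (k + 7)/(k - 5)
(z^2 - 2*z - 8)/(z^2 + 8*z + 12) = (z - 4)/(z + 6)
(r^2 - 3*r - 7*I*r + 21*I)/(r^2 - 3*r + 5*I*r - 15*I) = (r - 7*I)/(r + 5*I)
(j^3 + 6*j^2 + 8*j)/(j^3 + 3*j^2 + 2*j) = (j + 4)/(j + 1)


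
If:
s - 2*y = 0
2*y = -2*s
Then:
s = 0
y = 0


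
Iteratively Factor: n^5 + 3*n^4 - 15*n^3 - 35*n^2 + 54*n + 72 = (n + 4)*(n^4 - n^3 - 11*n^2 + 9*n + 18) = (n - 2)*(n + 4)*(n^3 + n^2 - 9*n - 9) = (n - 2)*(n + 3)*(n + 4)*(n^2 - 2*n - 3) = (n - 2)*(n + 1)*(n + 3)*(n + 4)*(n - 3)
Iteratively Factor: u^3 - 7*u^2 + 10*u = (u - 5)*(u^2 - 2*u) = u*(u - 5)*(u - 2)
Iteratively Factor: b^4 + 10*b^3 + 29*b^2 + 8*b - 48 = (b + 3)*(b^3 + 7*b^2 + 8*b - 16) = (b + 3)*(b + 4)*(b^2 + 3*b - 4) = (b - 1)*(b + 3)*(b + 4)*(b + 4)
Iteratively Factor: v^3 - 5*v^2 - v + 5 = (v + 1)*(v^2 - 6*v + 5) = (v - 5)*(v + 1)*(v - 1)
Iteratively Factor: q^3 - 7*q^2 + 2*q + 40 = (q - 5)*(q^2 - 2*q - 8) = (q - 5)*(q - 4)*(q + 2)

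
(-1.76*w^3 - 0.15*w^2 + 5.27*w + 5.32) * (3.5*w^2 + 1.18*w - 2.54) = -6.16*w^5 - 2.6018*w^4 + 22.7384*w^3 + 25.2196*w^2 - 7.1082*w - 13.5128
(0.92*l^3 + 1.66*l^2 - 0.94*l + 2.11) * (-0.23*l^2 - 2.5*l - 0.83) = -0.2116*l^5 - 2.6818*l^4 - 4.6974*l^3 + 0.4869*l^2 - 4.4948*l - 1.7513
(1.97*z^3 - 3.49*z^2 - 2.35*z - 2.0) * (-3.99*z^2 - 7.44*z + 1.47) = -7.8603*z^5 - 0.731699999999998*z^4 + 38.238*z^3 + 20.3337*z^2 + 11.4255*z - 2.94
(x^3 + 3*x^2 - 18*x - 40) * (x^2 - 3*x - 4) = x^5 - 31*x^3 + 2*x^2 + 192*x + 160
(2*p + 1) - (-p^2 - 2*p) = p^2 + 4*p + 1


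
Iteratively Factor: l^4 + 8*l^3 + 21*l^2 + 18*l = (l + 3)*(l^3 + 5*l^2 + 6*l) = l*(l + 3)*(l^2 + 5*l + 6) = l*(l + 3)^2*(l + 2)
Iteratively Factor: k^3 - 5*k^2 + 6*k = (k - 2)*(k^2 - 3*k) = k*(k - 2)*(k - 3)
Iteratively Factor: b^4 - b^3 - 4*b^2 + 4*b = (b - 1)*(b^3 - 4*b) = (b - 2)*(b - 1)*(b^2 + 2*b) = b*(b - 2)*(b - 1)*(b + 2)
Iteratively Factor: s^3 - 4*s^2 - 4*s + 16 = (s + 2)*(s^2 - 6*s + 8) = (s - 4)*(s + 2)*(s - 2)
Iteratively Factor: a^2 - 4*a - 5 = (a - 5)*(a + 1)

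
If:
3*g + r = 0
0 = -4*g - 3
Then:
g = -3/4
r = 9/4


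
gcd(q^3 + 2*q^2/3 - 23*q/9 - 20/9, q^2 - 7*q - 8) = q + 1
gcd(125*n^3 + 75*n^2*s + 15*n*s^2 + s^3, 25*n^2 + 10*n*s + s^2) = 25*n^2 + 10*n*s + s^2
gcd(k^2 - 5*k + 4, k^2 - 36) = 1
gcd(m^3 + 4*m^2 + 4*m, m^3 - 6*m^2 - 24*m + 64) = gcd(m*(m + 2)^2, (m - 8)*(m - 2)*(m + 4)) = 1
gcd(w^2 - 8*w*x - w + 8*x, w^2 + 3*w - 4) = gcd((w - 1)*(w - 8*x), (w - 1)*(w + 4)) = w - 1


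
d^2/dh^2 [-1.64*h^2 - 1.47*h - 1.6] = -3.28000000000000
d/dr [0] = 0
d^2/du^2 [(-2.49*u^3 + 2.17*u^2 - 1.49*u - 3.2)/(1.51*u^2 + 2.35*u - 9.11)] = (1.4210854715202e-14*u^4 - 118.202616*u^3 + 455.169492*u^2 - 1431.012708*u + 173.005344)/(3.442951*u^6 + 16.074705*u^5 - 37.298208*u^4 - 180.983135*u^3 + 225.024288*u^2 + 585.094305*u - 756.058031)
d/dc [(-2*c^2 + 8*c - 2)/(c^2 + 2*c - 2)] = 12*(-c^2 + c - 1)/(c^4 + 4*c^3 - 8*c + 4)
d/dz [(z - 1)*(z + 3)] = 2*z + 2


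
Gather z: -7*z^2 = -7*z^2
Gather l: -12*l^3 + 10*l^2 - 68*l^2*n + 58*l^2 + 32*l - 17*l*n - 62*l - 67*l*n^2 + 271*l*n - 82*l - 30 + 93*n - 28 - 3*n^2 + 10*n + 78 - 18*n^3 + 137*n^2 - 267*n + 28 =-12*l^3 + l^2*(68 - 68*n) + l*(-67*n^2 + 254*n - 112) - 18*n^3 + 134*n^2 - 164*n + 48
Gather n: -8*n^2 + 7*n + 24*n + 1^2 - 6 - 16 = -8*n^2 + 31*n - 21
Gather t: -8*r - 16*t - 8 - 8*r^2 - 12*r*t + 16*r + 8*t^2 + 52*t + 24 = -8*r^2 + 8*r + 8*t^2 + t*(36 - 12*r) + 16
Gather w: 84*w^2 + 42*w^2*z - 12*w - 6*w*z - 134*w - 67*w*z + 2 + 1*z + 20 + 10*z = w^2*(42*z + 84) + w*(-73*z - 146) + 11*z + 22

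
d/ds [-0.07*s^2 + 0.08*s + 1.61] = 0.08 - 0.14*s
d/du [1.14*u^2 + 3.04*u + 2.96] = 2.28*u + 3.04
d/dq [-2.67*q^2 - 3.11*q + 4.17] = -5.34*q - 3.11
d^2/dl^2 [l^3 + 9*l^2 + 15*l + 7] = 6*l + 18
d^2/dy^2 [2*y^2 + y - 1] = 4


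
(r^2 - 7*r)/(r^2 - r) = (r - 7)/(r - 1)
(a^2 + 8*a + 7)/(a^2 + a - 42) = (a + 1)/(a - 6)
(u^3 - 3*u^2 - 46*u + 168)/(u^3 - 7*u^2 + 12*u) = (u^2 + u - 42)/(u*(u - 3))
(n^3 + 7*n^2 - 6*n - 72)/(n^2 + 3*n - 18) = n + 4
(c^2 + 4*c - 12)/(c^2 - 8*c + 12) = (c + 6)/(c - 6)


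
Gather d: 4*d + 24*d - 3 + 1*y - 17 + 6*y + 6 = 28*d + 7*y - 14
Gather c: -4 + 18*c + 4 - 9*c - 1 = 9*c - 1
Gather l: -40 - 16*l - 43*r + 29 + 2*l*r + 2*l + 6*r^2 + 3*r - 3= l*(2*r - 14) + 6*r^2 - 40*r - 14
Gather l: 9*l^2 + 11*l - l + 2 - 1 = 9*l^2 + 10*l + 1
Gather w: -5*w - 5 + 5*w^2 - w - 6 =5*w^2 - 6*w - 11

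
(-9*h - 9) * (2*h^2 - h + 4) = -18*h^3 - 9*h^2 - 27*h - 36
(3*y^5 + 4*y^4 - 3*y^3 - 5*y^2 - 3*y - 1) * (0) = 0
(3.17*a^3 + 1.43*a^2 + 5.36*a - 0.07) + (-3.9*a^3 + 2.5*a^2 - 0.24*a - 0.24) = -0.73*a^3 + 3.93*a^2 + 5.12*a - 0.31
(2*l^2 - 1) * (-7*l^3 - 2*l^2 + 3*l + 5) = -14*l^5 - 4*l^4 + 13*l^3 + 12*l^2 - 3*l - 5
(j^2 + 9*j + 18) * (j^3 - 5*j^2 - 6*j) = j^5 + 4*j^4 - 33*j^3 - 144*j^2 - 108*j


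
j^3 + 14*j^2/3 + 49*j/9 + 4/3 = (j + 1/3)*(j + 4/3)*(j + 3)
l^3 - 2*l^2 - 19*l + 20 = (l - 5)*(l - 1)*(l + 4)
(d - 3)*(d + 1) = d^2 - 2*d - 3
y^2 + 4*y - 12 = (y - 2)*(y + 6)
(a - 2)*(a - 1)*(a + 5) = a^3 + 2*a^2 - 13*a + 10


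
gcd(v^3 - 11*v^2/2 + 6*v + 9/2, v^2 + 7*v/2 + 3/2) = v + 1/2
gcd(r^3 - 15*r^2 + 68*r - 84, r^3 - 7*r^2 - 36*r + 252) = r^2 - 13*r + 42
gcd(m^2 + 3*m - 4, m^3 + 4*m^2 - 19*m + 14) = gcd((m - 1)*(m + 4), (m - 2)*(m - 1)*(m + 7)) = m - 1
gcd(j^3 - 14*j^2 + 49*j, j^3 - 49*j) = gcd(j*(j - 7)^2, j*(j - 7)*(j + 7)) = j^2 - 7*j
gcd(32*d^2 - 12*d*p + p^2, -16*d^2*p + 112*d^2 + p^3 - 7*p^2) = -4*d + p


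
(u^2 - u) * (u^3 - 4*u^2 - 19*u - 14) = u^5 - 5*u^4 - 15*u^3 + 5*u^2 + 14*u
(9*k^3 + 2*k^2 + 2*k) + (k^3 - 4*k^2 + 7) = 10*k^3 - 2*k^2 + 2*k + 7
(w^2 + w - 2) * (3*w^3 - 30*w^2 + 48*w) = 3*w^5 - 27*w^4 + 12*w^3 + 108*w^2 - 96*w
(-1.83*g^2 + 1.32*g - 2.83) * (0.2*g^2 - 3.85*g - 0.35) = -0.366*g^4 + 7.3095*g^3 - 5.0075*g^2 + 10.4335*g + 0.9905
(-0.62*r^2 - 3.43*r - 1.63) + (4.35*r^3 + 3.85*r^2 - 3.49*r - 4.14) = 4.35*r^3 + 3.23*r^2 - 6.92*r - 5.77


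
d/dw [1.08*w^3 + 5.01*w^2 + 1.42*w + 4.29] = 3.24*w^2 + 10.02*w + 1.42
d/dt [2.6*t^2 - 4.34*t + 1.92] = 5.2*t - 4.34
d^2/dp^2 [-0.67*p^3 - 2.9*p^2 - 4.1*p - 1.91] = -4.02*p - 5.8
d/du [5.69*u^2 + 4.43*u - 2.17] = 11.38*u + 4.43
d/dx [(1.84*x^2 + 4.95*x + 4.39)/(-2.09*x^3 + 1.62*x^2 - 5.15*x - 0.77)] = (3.8456*x^4 + 20.691*x^3 + 10.0303*x^2 - 17.0572*x + 18.797)/(4.3681*x^6 - 6.7716*x^5 + 24.1514*x^4 - 13.4674*x^3 + 24.0277*x^2 + 7.931*x + 0.5929)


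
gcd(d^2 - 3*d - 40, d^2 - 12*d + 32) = d - 8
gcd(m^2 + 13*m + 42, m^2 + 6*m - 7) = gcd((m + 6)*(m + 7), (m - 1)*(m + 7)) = m + 7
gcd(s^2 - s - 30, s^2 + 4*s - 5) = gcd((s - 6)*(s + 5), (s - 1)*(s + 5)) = s + 5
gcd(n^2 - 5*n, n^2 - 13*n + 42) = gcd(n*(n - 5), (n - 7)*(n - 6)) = 1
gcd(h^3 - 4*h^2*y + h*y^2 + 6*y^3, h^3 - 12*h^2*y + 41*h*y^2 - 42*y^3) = h^2 - 5*h*y + 6*y^2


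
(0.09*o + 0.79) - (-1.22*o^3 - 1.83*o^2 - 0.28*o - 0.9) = 1.22*o^3 + 1.83*o^2 + 0.37*o + 1.69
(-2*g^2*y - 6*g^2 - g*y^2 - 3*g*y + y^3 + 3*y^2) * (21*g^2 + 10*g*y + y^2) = -42*g^4*y - 126*g^4 - 41*g^3*y^2 - 123*g^3*y + 9*g^2*y^3 + 27*g^2*y^2 + 9*g*y^4 + 27*g*y^3 + y^5 + 3*y^4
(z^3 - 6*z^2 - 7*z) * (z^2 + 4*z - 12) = z^5 - 2*z^4 - 43*z^3 + 44*z^2 + 84*z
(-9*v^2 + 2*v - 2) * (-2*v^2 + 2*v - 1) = 18*v^4 - 22*v^3 + 17*v^2 - 6*v + 2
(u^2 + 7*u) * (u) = u^3 + 7*u^2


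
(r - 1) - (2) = r - 3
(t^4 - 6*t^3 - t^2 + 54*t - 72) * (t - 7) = t^5 - 13*t^4 + 41*t^3 + 61*t^2 - 450*t + 504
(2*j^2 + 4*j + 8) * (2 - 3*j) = -6*j^3 - 8*j^2 - 16*j + 16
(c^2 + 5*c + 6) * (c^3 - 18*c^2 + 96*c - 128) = c^5 - 13*c^4 + 12*c^3 + 244*c^2 - 64*c - 768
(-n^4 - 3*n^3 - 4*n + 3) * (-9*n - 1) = 9*n^5 + 28*n^4 + 3*n^3 + 36*n^2 - 23*n - 3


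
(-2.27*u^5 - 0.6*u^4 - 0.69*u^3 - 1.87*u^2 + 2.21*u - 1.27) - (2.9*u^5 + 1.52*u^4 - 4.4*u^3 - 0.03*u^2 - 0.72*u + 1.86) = -5.17*u^5 - 2.12*u^4 + 3.71*u^3 - 1.84*u^2 + 2.93*u - 3.13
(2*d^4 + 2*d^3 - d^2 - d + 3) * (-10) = -20*d^4 - 20*d^3 + 10*d^2 + 10*d - 30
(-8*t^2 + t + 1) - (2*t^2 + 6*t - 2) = -10*t^2 - 5*t + 3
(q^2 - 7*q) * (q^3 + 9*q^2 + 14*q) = q^5 + 2*q^4 - 49*q^3 - 98*q^2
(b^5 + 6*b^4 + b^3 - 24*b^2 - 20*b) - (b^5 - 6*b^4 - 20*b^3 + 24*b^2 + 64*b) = 12*b^4 + 21*b^3 - 48*b^2 - 84*b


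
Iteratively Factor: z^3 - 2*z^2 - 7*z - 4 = (z - 4)*(z^2 + 2*z + 1) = (z - 4)*(z + 1)*(z + 1)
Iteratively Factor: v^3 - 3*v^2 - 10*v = (v + 2)*(v^2 - 5*v) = v*(v + 2)*(v - 5)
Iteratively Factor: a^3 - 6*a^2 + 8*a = (a)*(a^2 - 6*a + 8) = a*(a - 2)*(a - 4)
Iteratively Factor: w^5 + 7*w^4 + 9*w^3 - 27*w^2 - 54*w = (w + 3)*(w^4 + 4*w^3 - 3*w^2 - 18*w) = (w + 3)^2*(w^3 + w^2 - 6*w) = (w + 3)^3*(w^2 - 2*w) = w*(w + 3)^3*(w - 2)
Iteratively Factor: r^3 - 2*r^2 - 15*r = (r - 5)*(r^2 + 3*r) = r*(r - 5)*(r + 3)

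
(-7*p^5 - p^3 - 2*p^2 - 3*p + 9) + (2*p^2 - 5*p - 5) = -7*p^5 - p^3 - 8*p + 4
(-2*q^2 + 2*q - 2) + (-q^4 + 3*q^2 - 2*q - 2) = -q^4 + q^2 - 4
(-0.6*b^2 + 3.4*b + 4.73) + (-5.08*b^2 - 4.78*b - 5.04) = -5.68*b^2 - 1.38*b - 0.31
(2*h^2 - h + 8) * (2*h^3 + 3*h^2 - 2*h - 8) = 4*h^5 + 4*h^4 + 9*h^3 + 10*h^2 - 8*h - 64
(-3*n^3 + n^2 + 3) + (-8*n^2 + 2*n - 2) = -3*n^3 - 7*n^2 + 2*n + 1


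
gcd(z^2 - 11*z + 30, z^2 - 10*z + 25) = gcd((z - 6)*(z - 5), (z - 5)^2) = z - 5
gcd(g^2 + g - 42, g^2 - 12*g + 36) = g - 6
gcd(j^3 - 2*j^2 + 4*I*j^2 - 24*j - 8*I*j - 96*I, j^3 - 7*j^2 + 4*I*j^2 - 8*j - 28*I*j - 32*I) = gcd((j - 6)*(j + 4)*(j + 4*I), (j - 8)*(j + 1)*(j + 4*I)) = j + 4*I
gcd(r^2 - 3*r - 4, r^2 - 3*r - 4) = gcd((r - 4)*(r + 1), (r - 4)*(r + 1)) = r^2 - 3*r - 4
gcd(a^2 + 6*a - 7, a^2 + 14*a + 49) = a + 7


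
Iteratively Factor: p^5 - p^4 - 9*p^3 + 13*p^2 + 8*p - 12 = (p + 1)*(p^4 - 2*p^3 - 7*p^2 + 20*p - 12) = (p + 1)*(p + 3)*(p^3 - 5*p^2 + 8*p - 4) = (p - 2)*(p + 1)*(p + 3)*(p^2 - 3*p + 2) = (p - 2)*(p - 1)*(p + 1)*(p + 3)*(p - 2)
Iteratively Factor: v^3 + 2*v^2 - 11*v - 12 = (v + 4)*(v^2 - 2*v - 3) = (v - 3)*(v + 4)*(v + 1)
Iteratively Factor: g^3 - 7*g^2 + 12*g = (g)*(g^2 - 7*g + 12) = g*(g - 4)*(g - 3)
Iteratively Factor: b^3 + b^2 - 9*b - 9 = (b - 3)*(b^2 + 4*b + 3) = (b - 3)*(b + 3)*(b + 1)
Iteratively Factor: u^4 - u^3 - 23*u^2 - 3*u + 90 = (u + 3)*(u^3 - 4*u^2 - 11*u + 30) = (u - 2)*(u + 3)*(u^2 - 2*u - 15) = (u - 5)*(u - 2)*(u + 3)*(u + 3)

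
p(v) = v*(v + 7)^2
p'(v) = v*(2*v + 14) + (v + 7)^2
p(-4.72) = -24.54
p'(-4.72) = -16.32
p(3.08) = 312.95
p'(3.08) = 163.70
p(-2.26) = -50.78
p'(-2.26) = 1.04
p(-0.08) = -3.83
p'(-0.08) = 46.78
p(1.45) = 103.53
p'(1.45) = 95.91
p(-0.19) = -8.81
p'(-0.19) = 43.79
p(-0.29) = -13.06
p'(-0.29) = 41.13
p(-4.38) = -30.07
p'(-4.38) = -16.09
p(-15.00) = -960.00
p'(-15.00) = 304.00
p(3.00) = 300.00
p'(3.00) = 160.00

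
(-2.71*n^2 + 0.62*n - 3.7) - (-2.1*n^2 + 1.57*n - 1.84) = -0.61*n^2 - 0.95*n - 1.86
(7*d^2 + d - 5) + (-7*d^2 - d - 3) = -8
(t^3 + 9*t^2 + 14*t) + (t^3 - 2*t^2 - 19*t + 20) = 2*t^3 + 7*t^2 - 5*t + 20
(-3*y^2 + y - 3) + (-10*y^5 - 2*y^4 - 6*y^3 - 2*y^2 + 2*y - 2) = -10*y^5 - 2*y^4 - 6*y^3 - 5*y^2 + 3*y - 5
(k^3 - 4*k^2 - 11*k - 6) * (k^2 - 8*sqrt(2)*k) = k^5 - 8*sqrt(2)*k^4 - 4*k^4 - 11*k^3 + 32*sqrt(2)*k^3 - 6*k^2 + 88*sqrt(2)*k^2 + 48*sqrt(2)*k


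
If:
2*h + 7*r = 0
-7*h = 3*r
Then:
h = 0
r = 0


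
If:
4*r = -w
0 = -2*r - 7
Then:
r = -7/2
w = 14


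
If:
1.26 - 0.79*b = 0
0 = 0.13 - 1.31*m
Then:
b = 1.59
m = 0.10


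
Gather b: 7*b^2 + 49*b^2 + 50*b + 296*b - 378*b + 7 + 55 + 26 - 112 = 56*b^2 - 32*b - 24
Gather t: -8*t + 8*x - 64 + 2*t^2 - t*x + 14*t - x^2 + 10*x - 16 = 2*t^2 + t*(6 - x) - x^2 + 18*x - 80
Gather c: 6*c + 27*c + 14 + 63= 33*c + 77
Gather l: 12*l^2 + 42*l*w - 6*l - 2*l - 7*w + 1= 12*l^2 + l*(42*w - 8) - 7*w + 1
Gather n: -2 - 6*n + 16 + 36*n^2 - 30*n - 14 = 36*n^2 - 36*n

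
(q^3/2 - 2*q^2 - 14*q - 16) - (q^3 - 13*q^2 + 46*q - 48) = -q^3/2 + 11*q^2 - 60*q + 32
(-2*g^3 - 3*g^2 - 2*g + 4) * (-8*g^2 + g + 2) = 16*g^5 + 22*g^4 + 9*g^3 - 40*g^2 + 8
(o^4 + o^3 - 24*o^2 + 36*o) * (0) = 0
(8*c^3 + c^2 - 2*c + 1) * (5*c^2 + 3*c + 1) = 40*c^5 + 29*c^4 + c^3 + c + 1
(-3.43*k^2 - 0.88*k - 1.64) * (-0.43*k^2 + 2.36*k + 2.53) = 1.4749*k^4 - 7.7164*k^3 - 10.0495*k^2 - 6.0968*k - 4.1492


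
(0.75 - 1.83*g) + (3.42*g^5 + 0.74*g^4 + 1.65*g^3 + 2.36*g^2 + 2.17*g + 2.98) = 3.42*g^5 + 0.74*g^4 + 1.65*g^3 + 2.36*g^2 + 0.34*g + 3.73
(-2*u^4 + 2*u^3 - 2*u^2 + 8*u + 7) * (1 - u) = 2*u^5 - 4*u^4 + 4*u^3 - 10*u^2 + u + 7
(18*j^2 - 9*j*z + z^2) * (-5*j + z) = -90*j^3 + 63*j^2*z - 14*j*z^2 + z^3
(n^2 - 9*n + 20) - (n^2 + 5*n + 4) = 16 - 14*n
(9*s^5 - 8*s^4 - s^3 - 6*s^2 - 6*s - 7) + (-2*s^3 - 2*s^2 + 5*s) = 9*s^5 - 8*s^4 - 3*s^3 - 8*s^2 - s - 7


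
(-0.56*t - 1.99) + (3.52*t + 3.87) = 2.96*t + 1.88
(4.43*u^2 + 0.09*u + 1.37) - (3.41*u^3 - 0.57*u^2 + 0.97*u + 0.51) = -3.41*u^3 + 5.0*u^2 - 0.88*u + 0.86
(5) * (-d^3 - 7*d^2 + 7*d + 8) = -5*d^3 - 35*d^2 + 35*d + 40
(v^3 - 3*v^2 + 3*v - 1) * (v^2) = v^5 - 3*v^4 + 3*v^3 - v^2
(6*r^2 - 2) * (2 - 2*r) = -12*r^3 + 12*r^2 + 4*r - 4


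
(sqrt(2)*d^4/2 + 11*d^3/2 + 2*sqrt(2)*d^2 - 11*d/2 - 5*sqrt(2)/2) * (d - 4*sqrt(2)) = sqrt(2)*d^5/2 + 3*d^4/2 - 20*sqrt(2)*d^3 - 43*d^2/2 + 39*sqrt(2)*d/2 + 20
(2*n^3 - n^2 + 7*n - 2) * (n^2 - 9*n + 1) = 2*n^5 - 19*n^4 + 18*n^3 - 66*n^2 + 25*n - 2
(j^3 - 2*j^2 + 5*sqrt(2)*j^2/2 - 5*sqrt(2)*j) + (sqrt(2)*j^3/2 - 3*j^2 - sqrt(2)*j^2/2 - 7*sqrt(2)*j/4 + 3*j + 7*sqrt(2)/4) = sqrt(2)*j^3/2 + j^3 - 5*j^2 + 2*sqrt(2)*j^2 - 27*sqrt(2)*j/4 + 3*j + 7*sqrt(2)/4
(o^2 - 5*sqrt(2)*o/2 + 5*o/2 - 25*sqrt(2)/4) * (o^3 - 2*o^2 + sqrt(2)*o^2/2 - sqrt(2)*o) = o^5 - 2*sqrt(2)*o^4 + o^4/2 - 15*o^3/2 - sqrt(2)*o^3 - 5*o^2/4 + 10*sqrt(2)*o^2 + 25*o/2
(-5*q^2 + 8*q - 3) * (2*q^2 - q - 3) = -10*q^4 + 21*q^3 + q^2 - 21*q + 9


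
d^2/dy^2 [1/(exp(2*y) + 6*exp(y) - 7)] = 2*(4*(exp(y) + 3)^2*exp(y) - (2*exp(y) + 3)*(exp(2*y) + 6*exp(y) - 7))*exp(y)/(exp(2*y) + 6*exp(y) - 7)^3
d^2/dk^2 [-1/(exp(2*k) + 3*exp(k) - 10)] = (-2*(2*exp(k) + 3)^2*exp(k) + (4*exp(k) + 3)*(exp(2*k) + 3*exp(k) - 10))*exp(k)/(exp(2*k) + 3*exp(k) - 10)^3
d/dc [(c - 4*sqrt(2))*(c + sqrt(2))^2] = 3*c^2 - 4*sqrt(2)*c - 14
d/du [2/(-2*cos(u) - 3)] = -4*sin(u)/(2*cos(u) + 3)^2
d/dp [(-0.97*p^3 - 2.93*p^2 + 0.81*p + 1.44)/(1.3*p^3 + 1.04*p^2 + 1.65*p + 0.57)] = (2.8002*p^4 - 5.307*p^3 - 12.9516*p^2 - 6.3354*p - 1.9143)/(1.69*p^6 + 2.704*p^5 + 5.3716*p^4 + 4.914*p^3 + 3.9081*p^2 + 1.881*p + 0.3249)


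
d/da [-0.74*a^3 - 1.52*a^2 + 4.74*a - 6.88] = -2.22*a^2 - 3.04*a + 4.74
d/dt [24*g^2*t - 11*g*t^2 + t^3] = 24*g^2 - 22*g*t + 3*t^2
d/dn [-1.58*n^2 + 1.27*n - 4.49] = 1.27 - 3.16*n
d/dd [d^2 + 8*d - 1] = 2*d + 8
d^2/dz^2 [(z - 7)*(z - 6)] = 2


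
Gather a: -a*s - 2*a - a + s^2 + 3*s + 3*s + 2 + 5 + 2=a*(-s - 3) + s^2 + 6*s + 9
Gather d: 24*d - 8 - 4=24*d - 12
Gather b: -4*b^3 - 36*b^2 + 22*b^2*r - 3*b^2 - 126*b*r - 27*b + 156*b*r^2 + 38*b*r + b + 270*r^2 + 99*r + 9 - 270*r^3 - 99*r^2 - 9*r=-4*b^3 + b^2*(22*r - 39) + b*(156*r^2 - 88*r - 26) - 270*r^3 + 171*r^2 + 90*r + 9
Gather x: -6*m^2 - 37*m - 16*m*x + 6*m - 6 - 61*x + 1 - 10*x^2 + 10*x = -6*m^2 - 31*m - 10*x^2 + x*(-16*m - 51) - 5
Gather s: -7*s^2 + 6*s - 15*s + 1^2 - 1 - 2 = -7*s^2 - 9*s - 2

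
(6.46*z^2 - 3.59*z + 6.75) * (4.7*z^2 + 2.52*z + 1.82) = 30.362*z^4 - 0.593800000000002*z^3 + 34.4354*z^2 + 10.4762*z + 12.285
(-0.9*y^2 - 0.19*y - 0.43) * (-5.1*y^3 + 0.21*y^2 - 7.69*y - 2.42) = 4.59*y^5 + 0.78*y^4 + 9.0741*y^3 + 3.5488*y^2 + 3.7665*y + 1.0406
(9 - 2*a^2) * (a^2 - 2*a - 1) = -2*a^4 + 4*a^3 + 11*a^2 - 18*a - 9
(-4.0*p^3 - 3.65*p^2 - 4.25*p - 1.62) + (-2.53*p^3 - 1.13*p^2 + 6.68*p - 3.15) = -6.53*p^3 - 4.78*p^2 + 2.43*p - 4.77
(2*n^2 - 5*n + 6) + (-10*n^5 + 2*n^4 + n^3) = -10*n^5 + 2*n^4 + n^3 + 2*n^2 - 5*n + 6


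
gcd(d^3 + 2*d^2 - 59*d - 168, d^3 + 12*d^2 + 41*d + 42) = d^2 + 10*d + 21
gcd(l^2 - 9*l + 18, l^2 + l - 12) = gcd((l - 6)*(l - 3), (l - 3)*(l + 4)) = l - 3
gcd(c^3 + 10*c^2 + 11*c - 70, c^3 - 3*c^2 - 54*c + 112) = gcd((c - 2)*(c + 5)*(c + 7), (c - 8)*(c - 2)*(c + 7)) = c^2 + 5*c - 14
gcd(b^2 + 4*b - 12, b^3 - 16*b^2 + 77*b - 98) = b - 2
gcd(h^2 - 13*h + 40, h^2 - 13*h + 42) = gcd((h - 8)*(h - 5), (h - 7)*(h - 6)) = 1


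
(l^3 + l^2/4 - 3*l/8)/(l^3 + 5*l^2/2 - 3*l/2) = (l + 3/4)/(l + 3)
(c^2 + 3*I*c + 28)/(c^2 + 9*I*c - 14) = (c - 4*I)/(c + 2*I)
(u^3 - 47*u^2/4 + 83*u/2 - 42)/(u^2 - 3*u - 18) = (u^2 - 23*u/4 + 7)/(u + 3)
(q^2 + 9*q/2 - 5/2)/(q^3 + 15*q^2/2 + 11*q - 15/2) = 1/(q + 3)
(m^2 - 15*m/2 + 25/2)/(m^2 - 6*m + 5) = (m - 5/2)/(m - 1)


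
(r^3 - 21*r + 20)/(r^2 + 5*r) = r - 5 + 4/r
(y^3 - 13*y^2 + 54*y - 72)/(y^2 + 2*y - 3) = (y^3 - 13*y^2 + 54*y - 72)/(y^2 + 2*y - 3)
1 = 1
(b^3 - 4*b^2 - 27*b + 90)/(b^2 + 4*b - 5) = (b^2 - 9*b + 18)/(b - 1)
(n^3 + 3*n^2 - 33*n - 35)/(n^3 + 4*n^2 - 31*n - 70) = (n + 1)/(n + 2)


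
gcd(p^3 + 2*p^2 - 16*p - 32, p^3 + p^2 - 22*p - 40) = p^2 + 6*p + 8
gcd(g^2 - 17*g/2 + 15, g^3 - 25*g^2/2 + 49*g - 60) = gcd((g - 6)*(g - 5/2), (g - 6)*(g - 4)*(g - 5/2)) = g^2 - 17*g/2 + 15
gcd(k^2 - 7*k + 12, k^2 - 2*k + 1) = 1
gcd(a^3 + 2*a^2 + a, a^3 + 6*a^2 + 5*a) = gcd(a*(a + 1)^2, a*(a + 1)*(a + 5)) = a^2 + a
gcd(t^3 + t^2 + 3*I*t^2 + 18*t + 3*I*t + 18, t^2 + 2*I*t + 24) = t + 6*I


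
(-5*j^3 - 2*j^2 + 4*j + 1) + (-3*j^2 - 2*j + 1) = -5*j^3 - 5*j^2 + 2*j + 2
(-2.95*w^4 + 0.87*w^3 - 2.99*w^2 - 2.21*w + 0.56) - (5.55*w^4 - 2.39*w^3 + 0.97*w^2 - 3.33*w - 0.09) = -8.5*w^4 + 3.26*w^3 - 3.96*w^2 + 1.12*w + 0.65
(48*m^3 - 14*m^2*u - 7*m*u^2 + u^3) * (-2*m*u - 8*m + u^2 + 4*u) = -96*m^4*u - 384*m^4 + 76*m^3*u^2 + 304*m^3*u - 9*m*u^4 - 36*m*u^3 + u^5 + 4*u^4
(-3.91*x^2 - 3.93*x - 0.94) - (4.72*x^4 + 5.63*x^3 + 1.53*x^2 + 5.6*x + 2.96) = -4.72*x^4 - 5.63*x^3 - 5.44*x^2 - 9.53*x - 3.9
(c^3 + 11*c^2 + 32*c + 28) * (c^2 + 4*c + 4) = c^5 + 15*c^4 + 80*c^3 + 200*c^2 + 240*c + 112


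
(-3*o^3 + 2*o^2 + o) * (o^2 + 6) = -3*o^5 + 2*o^4 - 17*o^3 + 12*o^2 + 6*o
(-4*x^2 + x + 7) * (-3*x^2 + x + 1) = 12*x^4 - 7*x^3 - 24*x^2 + 8*x + 7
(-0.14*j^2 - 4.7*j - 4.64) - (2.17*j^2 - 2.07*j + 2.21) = -2.31*j^2 - 2.63*j - 6.85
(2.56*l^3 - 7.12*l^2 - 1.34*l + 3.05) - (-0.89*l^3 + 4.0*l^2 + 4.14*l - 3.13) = 3.45*l^3 - 11.12*l^2 - 5.48*l + 6.18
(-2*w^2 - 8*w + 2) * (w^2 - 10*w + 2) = -2*w^4 + 12*w^3 + 78*w^2 - 36*w + 4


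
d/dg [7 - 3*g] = -3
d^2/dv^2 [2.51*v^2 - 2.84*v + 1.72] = 5.02000000000000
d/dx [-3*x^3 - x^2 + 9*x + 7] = -9*x^2 - 2*x + 9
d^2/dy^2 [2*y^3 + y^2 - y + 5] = 12*y + 2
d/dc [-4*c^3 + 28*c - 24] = 28 - 12*c^2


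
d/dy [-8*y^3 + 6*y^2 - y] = -24*y^2 + 12*y - 1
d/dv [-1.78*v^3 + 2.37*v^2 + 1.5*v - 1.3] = -5.34*v^2 + 4.74*v + 1.5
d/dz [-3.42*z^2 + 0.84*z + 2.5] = 0.84 - 6.84*z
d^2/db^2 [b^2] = 2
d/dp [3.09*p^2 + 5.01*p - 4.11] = 6.18*p + 5.01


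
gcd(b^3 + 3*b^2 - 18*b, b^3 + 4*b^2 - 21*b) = b^2 - 3*b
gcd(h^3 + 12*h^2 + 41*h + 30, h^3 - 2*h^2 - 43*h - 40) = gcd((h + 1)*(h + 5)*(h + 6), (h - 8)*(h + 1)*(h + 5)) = h^2 + 6*h + 5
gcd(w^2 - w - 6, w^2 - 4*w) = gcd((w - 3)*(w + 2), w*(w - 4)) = 1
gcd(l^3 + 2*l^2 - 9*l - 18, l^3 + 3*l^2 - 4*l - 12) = l^2 + 5*l + 6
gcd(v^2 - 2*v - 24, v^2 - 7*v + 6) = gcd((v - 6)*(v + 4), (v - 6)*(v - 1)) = v - 6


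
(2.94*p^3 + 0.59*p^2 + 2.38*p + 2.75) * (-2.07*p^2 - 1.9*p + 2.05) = -6.0858*p^5 - 6.8073*p^4 - 0.0206000000000008*p^3 - 9.005*p^2 - 0.346*p + 5.6375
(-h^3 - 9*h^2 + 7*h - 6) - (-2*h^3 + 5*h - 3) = h^3 - 9*h^2 + 2*h - 3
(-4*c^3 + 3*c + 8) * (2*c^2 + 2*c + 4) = -8*c^5 - 8*c^4 - 10*c^3 + 22*c^2 + 28*c + 32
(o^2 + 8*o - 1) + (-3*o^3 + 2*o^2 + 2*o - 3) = -3*o^3 + 3*o^2 + 10*o - 4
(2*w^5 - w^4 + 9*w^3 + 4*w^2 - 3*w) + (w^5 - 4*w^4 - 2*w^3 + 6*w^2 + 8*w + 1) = 3*w^5 - 5*w^4 + 7*w^3 + 10*w^2 + 5*w + 1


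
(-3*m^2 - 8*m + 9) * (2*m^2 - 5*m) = -6*m^4 - m^3 + 58*m^2 - 45*m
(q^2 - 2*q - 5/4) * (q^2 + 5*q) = q^4 + 3*q^3 - 45*q^2/4 - 25*q/4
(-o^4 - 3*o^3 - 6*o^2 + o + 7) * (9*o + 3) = -9*o^5 - 30*o^4 - 63*o^3 - 9*o^2 + 66*o + 21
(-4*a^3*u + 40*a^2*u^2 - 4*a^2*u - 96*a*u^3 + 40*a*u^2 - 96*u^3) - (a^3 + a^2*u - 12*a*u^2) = -4*a^3*u - a^3 + 40*a^2*u^2 - 5*a^2*u - 96*a*u^3 + 52*a*u^2 - 96*u^3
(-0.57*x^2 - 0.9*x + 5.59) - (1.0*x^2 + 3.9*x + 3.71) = -1.57*x^2 - 4.8*x + 1.88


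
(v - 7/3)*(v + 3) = v^2 + 2*v/3 - 7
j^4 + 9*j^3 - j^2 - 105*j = j*(j - 3)*(j + 5)*(j + 7)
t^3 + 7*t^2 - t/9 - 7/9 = (t - 1/3)*(t + 1/3)*(t + 7)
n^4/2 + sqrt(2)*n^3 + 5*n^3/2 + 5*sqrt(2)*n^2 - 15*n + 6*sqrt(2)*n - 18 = (n/2 + 1)*(n + 3)*(n - sqrt(2))*(n + 3*sqrt(2))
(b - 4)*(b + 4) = b^2 - 16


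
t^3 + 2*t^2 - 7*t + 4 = (t - 1)^2*(t + 4)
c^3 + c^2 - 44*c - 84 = (c - 7)*(c + 2)*(c + 6)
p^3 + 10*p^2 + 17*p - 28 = (p - 1)*(p + 4)*(p + 7)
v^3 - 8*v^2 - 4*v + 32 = (v - 8)*(v - 2)*(v + 2)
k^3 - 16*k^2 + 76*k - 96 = (k - 8)*(k - 6)*(k - 2)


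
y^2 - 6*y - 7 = (y - 7)*(y + 1)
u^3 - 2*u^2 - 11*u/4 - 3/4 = (u - 3)*(u + 1/2)^2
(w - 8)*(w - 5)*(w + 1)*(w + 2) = w^4 - 10*w^3 + 3*w^2 + 94*w + 80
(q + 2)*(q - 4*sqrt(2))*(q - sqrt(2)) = q^3 - 5*sqrt(2)*q^2 + 2*q^2 - 10*sqrt(2)*q + 8*q + 16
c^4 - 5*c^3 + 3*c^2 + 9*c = c*(c - 3)^2*(c + 1)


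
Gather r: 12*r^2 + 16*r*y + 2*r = 12*r^2 + r*(16*y + 2)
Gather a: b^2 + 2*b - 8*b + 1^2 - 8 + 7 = b^2 - 6*b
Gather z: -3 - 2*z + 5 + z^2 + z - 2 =z^2 - z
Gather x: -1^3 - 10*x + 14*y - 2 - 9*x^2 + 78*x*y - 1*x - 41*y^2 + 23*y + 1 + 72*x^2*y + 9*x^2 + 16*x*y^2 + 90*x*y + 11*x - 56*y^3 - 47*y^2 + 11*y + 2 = 72*x^2*y + x*(16*y^2 + 168*y) - 56*y^3 - 88*y^2 + 48*y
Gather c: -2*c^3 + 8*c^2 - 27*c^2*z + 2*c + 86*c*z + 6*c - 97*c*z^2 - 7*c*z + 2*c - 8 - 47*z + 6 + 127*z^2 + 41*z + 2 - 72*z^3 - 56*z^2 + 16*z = -2*c^3 + c^2*(8 - 27*z) + c*(-97*z^2 + 79*z + 10) - 72*z^3 + 71*z^2 + 10*z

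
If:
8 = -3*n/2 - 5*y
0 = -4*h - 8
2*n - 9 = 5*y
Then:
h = -2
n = 2/7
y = -59/35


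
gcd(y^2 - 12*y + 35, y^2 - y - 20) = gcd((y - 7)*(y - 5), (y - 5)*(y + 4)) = y - 5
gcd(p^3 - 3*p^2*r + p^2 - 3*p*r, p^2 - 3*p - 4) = p + 1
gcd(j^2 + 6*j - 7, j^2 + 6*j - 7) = j^2 + 6*j - 7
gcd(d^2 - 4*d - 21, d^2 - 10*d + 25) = 1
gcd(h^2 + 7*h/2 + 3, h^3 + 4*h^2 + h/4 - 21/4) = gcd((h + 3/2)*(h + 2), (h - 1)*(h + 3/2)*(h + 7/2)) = h + 3/2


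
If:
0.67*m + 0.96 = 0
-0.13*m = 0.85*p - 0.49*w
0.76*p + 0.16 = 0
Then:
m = -1.43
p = -0.21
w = -0.75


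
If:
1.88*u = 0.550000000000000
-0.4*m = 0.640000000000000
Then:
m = -1.60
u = 0.29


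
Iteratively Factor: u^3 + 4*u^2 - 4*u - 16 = (u - 2)*(u^2 + 6*u + 8) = (u - 2)*(u + 2)*(u + 4)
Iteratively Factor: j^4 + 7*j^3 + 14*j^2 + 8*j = (j + 1)*(j^3 + 6*j^2 + 8*j) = (j + 1)*(j + 2)*(j^2 + 4*j) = (j + 1)*(j + 2)*(j + 4)*(j)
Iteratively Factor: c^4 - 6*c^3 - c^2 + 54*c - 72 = (c + 3)*(c^3 - 9*c^2 + 26*c - 24) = (c - 3)*(c + 3)*(c^2 - 6*c + 8) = (c - 4)*(c - 3)*(c + 3)*(c - 2)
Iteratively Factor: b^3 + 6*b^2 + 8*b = (b + 4)*(b^2 + 2*b) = b*(b + 4)*(b + 2)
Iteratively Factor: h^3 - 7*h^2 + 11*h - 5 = (h - 5)*(h^2 - 2*h + 1) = (h - 5)*(h - 1)*(h - 1)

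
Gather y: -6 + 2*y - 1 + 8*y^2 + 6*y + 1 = 8*y^2 + 8*y - 6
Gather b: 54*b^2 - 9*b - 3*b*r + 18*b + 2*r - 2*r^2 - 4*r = 54*b^2 + b*(9 - 3*r) - 2*r^2 - 2*r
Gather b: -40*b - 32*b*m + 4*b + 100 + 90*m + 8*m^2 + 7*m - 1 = b*(-32*m - 36) + 8*m^2 + 97*m + 99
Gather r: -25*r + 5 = 5 - 25*r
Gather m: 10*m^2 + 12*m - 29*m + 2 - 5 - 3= 10*m^2 - 17*m - 6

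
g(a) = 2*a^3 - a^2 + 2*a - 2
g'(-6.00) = 230.00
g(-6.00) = -482.00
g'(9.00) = 470.00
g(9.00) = 1393.00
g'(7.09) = 289.43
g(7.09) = 674.71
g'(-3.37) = 76.88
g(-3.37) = -96.64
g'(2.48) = 33.94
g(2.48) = 27.32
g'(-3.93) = 102.53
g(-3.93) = -146.70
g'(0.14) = 1.84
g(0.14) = -1.73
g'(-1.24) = 13.71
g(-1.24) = -9.83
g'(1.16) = 7.75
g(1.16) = 2.10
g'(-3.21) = 70.24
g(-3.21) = -84.88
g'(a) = 6*a^2 - 2*a + 2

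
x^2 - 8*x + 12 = (x - 6)*(x - 2)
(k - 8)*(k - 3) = k^2 - 11*k + 24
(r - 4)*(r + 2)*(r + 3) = r^3 + r^2 - 14*r - 24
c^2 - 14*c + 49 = (c - 7)^2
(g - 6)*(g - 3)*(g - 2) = g^3 - 11*g^2 + 36*g - 36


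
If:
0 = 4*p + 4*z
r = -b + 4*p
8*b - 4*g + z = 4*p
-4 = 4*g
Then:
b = -5*z/8 - 1/2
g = -1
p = -z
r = 1/2 - 27*z/8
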